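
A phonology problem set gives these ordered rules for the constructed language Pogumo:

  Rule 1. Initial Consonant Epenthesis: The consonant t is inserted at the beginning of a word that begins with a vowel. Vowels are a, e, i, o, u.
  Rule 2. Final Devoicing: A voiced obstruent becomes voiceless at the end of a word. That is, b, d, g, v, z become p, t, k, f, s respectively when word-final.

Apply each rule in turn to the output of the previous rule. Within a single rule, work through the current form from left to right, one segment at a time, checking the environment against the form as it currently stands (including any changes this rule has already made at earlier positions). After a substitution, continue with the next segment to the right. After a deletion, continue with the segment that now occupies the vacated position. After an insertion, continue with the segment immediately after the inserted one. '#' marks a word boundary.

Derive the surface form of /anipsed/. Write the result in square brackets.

[tanipset]

Rule 1 Initial Consonant Epenthesis: [anipsed] → [tanipsed]
Rule 2 Final Devoicing: [tanipsed] → [tanipset]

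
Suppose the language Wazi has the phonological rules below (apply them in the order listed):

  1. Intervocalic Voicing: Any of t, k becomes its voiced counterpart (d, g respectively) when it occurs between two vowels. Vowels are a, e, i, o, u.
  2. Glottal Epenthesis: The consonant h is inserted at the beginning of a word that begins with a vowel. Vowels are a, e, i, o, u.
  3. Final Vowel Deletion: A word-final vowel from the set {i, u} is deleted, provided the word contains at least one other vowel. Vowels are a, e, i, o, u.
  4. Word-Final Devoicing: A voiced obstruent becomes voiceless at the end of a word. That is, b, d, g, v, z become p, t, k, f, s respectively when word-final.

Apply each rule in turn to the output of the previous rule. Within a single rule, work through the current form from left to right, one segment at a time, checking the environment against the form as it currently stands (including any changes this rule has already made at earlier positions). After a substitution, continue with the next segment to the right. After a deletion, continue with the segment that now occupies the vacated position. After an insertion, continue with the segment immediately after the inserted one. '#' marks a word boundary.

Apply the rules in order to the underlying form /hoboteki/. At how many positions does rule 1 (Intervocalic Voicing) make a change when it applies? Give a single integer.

2

1 Intervocalic Voicing: [hoboteki] → [hobodegi]
2 Glottal Epenthesis: no change — [hobodegi]
3 Final Vowel Deletion: [hobodegi] → [hobodeg]
4 Word-Final Devoicing: [hobodeg] → [hobodek]
Rule 1 changed 2 position(s).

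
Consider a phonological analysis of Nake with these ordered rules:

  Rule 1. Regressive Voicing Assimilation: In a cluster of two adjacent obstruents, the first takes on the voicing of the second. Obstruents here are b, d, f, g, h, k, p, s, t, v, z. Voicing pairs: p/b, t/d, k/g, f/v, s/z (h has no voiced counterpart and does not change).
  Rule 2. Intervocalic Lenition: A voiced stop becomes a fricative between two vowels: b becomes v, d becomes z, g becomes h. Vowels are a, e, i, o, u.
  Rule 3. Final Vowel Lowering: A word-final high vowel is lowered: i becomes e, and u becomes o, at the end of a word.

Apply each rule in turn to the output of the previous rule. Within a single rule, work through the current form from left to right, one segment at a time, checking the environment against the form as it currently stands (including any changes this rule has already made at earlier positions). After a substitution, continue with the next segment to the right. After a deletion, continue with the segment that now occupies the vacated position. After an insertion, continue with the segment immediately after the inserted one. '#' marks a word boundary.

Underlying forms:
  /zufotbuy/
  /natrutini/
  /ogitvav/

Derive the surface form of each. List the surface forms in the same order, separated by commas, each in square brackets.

[zufodbuy], [natrutine], [ohidvav]

/zufotbuy/:
  Rule 1 Regressive Voicing Assimilation: [zufotbuy] → [zufodbuy]
  Rule 2 Intervocalic Lenition: no change — [zufodbuy]
  Rule 3 Final Vowel Lowering: no change — [zufodbuy]
/natrutini/:
  Rule 1 Regressive Voicing Assimilation: no change — [natrutini]
  Rule 2 Intervocalic Lenition: no change — [natrutini]
  Rule 3 Final Vowel Lowering: [natrutini] → [natrutine]
/ogitvav/:
  Rule 1 Regressive Voicing Assimilation: [ogitvav] → [ogidvav]
  Rule 2 Intervocalic Lenition: [ogidvav] → [ohidvav]
  Rule 3 Final Vowel Lowering: no change — [ohidvav]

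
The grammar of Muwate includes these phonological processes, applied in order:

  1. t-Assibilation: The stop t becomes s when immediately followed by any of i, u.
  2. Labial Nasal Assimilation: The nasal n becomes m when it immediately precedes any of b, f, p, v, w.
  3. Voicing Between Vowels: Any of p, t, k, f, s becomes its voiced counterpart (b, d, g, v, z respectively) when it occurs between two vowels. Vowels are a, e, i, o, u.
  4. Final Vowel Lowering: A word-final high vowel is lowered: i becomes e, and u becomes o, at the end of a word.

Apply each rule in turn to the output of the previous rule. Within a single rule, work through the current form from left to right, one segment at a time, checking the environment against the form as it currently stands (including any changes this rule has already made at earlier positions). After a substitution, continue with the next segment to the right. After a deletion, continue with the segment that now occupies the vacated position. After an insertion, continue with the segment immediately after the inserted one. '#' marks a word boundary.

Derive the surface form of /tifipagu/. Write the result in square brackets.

[sivibago]

1 t-Assibilation: [tifipagu] → [sifipagu]
2 Labial Nasal Assimilation: no change — [sifipagu]
3 Voicing Between Vowels: [sifipagu] → [sivibagu]
4 Final Vowel Lowering: [sivibagu] → [sivibago]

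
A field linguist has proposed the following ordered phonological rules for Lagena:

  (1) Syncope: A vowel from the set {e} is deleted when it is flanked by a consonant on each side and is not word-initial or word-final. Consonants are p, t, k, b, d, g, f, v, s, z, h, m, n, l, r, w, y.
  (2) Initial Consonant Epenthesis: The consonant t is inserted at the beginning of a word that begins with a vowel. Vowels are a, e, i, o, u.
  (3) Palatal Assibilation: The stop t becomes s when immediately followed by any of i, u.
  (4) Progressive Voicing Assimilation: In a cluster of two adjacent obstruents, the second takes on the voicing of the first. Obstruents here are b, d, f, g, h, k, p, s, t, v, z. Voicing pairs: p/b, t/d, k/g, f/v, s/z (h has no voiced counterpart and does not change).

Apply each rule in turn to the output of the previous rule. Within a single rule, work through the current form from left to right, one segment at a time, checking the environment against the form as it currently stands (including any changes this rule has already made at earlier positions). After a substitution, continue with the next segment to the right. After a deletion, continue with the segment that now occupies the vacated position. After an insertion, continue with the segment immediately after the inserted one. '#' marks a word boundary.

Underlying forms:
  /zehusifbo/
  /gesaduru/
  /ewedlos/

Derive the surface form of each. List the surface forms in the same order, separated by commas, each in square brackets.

/zehusifbo/:
  (1) Syncope: [zehusifbo] → [zhusifbo]
  (2) Initial Consonant Epenthesis: no change — [zhusifbo]
  (3) Palatal Assibilation: no change — [zhusifbo]
  (4) Progressive Voicing Assimilation: [zhusifbo] → [zhusifpo]
/gesaduru/:
  (1) Syncope: [gesaduru] → [gsaduru]
  (2) Initial Consonant Epenthesis: no change — [gsaduru]
  (3) Palatal Assibilation: no change — [gsaduru]
  (4) Progressive Voicing Assimilation: [gsaduru] → [gzaduru]
/ewedlos/:
  (1) Syncope: [ewedlos] → [ewdlos]
  (2) Initial Consonant Epenthesis: [ewdlos] → [tewdlos]
  (3) Palatal Assibilation: no change — [tewdlos]
  (4) Progressive Voicing Assimilation: no change — [tewdlos]

[zhusifpo], [gzaduru], [tewdlos]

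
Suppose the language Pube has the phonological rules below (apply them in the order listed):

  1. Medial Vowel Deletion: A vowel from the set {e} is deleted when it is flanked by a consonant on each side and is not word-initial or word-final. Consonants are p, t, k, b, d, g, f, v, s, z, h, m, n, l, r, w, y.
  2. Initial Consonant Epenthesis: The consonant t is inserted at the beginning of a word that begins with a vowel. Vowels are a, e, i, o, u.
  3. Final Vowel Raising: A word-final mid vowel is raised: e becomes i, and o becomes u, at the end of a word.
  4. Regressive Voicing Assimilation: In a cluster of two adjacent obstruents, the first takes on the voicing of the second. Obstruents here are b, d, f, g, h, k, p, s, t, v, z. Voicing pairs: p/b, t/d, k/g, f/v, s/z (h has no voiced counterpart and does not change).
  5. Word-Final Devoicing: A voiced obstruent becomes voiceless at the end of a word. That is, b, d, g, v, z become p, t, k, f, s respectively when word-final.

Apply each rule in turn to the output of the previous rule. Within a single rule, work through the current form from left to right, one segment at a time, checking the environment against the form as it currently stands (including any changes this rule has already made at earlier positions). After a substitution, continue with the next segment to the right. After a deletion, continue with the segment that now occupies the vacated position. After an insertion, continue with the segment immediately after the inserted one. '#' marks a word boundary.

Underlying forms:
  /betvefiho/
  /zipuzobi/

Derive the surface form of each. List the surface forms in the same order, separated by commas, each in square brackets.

[pdffihu], [zipuzobi]

/betvefiho/:
  1 Medial Vowel Deletion: [betvefiho] → [btvfiho]
  2 Initial Consonant Epenthesis: no change — [btvfiho]
  3 Final Vowel Raising: [btvfiho] → [btvfihu]
  4 Regressive Voicing Assimilation: [btvfihu] → [pdffihu]
  5 Word-Final Devoicing: no change — [pdffihu]
/zipuzobi/:
  1 Medial Vowel Deletion: no change — [zipuzobi]
  2 Initial Consonant Epenthesis: no change — [zipuzobi]
  3 Final Vowel Raising: no change — [zipuzobi]
  4 Regressive Voicing Assimilation: no change — [zipuzobi]
  5 Word-Final Devoicing: no change — [zipuzobi]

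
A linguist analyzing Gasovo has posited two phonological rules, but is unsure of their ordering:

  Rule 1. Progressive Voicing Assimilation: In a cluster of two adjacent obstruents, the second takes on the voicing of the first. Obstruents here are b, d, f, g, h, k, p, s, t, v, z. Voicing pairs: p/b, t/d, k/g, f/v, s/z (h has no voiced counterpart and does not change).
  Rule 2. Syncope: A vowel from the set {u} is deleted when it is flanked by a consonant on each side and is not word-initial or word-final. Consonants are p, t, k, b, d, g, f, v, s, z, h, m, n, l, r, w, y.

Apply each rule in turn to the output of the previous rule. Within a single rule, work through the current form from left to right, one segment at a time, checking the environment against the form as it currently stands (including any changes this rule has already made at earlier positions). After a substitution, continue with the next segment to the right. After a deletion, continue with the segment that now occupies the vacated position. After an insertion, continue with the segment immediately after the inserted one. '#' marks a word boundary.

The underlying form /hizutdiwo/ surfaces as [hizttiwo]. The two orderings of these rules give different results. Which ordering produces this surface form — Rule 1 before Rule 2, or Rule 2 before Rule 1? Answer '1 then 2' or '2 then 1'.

Order 1 then 2:
  1 Progressive Voicing Assimilation: [hizutdiwo] → [hizuttiwo]
  2 Syncope: [hizuttiwo] → [hizttiwo]
  result: [hizttiwo]
Order 2 then 1:
  2 Syncope: [hizutdiwo] → [hiztdiwo]
  1 Progressive Voicing Assimilation: [hiztdiwo] → [hizddiwo]
  result: [hizddiwo]

1 then 2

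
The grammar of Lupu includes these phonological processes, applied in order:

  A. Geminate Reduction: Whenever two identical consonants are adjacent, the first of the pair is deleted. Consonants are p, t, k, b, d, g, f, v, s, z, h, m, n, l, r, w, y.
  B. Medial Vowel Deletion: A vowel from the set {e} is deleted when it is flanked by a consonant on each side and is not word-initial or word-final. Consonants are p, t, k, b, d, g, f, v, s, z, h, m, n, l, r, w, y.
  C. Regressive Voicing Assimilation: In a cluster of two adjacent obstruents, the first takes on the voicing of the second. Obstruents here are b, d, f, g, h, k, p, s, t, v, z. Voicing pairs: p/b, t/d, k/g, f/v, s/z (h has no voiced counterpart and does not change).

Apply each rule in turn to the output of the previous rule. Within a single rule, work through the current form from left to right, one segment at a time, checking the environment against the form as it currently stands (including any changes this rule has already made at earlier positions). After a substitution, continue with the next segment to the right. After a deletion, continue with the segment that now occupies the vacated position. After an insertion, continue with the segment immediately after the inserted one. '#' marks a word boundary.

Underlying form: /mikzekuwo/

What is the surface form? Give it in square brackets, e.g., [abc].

[migskuwo]

A Geminate Reduction: no change — [mikzekuwo]
B Medial Vowel Deletion: [mikzekuwo] → [mikzkuwo]
C Regressive Voicing Assimilation: [mikzkuwo] → [migskuwo]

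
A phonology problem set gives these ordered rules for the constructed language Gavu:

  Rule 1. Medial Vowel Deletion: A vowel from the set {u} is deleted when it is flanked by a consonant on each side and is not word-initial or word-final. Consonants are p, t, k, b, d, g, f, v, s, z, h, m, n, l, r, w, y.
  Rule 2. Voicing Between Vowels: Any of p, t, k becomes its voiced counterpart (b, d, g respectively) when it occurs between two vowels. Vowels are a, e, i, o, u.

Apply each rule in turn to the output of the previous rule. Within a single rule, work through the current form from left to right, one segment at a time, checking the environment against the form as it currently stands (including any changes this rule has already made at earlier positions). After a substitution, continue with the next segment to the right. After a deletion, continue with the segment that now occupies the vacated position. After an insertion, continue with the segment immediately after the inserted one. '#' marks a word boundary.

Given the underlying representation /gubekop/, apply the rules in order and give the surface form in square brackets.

Rule 1 Medial Vowel Deletion: [gubekop] → [gbekop]
Rule 2 Voicing Between Vowels: [gbekop] → [gbegop]

[gbegop]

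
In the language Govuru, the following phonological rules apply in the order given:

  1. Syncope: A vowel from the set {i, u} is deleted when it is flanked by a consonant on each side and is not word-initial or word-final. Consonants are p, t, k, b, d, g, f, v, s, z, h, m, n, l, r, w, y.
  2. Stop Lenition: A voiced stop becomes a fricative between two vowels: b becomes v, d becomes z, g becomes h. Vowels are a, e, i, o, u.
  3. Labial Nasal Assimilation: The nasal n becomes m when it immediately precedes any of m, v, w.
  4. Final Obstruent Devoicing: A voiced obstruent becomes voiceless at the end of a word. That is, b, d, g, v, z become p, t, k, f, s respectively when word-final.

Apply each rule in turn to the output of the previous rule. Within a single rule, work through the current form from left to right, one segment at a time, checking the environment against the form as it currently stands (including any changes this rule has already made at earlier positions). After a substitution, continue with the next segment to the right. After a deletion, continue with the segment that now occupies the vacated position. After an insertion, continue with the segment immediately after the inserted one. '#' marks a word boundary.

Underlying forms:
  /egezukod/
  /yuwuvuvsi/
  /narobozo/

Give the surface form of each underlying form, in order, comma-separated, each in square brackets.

/egezukod/:
  1 Syncope: [egezukod] → [egezkod]
  2 Stop Lenition: [egezkod] → [ehezkod]
  3 Labial Nasal Assimilation: no change — [ehezkod]
  4 Final Obstruent Devoicing: [ehezkod] → [ehezkot]
/yuwuvuvsi/:
  1 Syncope: [yuwuvuvsi] → [ywvvsi]
  2 Stop Lenition: no change — [ywvvsi]
  3 Labial Nasal Assimilation: no change — [ywvvsi]
  4 Final Obstruent Devoicing: no change — [ywvvsi]
/narobozo/:
  1 Syncope: no change — [narobozo]
  2 Stop Lenition: [narobozo] → [narovozo]
  3 Labial Nasal Assimilation: no change — [narovozo]
  4 Final Obstruent Devoicing: no change — [narovozo]

[ehezkot], [ywvvsi], [narovozo]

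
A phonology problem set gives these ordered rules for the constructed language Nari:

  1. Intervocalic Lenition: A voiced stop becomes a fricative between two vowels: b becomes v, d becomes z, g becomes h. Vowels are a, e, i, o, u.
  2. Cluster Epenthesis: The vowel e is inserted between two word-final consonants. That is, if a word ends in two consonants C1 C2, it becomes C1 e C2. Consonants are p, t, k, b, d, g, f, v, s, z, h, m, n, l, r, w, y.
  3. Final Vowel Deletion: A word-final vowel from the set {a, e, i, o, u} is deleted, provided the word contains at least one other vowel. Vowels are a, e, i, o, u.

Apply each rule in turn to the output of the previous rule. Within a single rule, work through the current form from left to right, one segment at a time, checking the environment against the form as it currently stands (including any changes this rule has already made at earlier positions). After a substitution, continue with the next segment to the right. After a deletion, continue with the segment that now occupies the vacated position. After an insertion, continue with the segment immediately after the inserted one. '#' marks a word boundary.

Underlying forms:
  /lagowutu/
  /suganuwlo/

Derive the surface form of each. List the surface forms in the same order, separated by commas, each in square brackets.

[lahowut], [suhanuwl]

/lagowutu/:
  1 Intervocalic Lenition: [lagowutu] → [lahowutu]
  2 Cluster Epenthesis: no change — [lahowutu]
  3 Final Vowel Deletion: [lahowutu] → [lahowut]
/suganuwlo/:
  1 Intervocalic Lenition: [suganuwlo] → [suhanuwlo]
  2 Cluster Epenthesis: no change — [suhanuwlo]
  3 Final Vowel Deletion: [suhanuwlo] → [suhanuwl]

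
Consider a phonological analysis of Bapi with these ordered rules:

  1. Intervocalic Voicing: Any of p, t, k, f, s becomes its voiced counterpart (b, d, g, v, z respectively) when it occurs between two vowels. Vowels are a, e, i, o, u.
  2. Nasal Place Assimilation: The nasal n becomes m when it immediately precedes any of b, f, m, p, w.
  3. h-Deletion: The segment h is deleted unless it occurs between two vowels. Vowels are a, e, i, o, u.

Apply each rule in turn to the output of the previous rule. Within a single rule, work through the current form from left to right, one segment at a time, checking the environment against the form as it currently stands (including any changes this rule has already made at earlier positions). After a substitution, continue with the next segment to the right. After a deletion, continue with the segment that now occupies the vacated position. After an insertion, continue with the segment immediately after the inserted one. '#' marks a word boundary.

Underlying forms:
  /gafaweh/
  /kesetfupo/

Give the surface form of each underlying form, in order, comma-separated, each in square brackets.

[gavawe], [kezetfubo]

/gafaweh/:
  1 Intervocalic Voicing: [gafaweh] → [gavaweh]
  2 Nasal Place Assimilation: no change — [gavaweh]
  3 h-Deletion: [gavaweh] → [gavawe]
/kesetfupo/:
  1 Intervocalic Voicing: [kesetfupo] → [kezetfubo]
  2 Nasal Place Assimilation: no change — [kezetfubo]
  3 h-Deletion: no change — [kezetfubo]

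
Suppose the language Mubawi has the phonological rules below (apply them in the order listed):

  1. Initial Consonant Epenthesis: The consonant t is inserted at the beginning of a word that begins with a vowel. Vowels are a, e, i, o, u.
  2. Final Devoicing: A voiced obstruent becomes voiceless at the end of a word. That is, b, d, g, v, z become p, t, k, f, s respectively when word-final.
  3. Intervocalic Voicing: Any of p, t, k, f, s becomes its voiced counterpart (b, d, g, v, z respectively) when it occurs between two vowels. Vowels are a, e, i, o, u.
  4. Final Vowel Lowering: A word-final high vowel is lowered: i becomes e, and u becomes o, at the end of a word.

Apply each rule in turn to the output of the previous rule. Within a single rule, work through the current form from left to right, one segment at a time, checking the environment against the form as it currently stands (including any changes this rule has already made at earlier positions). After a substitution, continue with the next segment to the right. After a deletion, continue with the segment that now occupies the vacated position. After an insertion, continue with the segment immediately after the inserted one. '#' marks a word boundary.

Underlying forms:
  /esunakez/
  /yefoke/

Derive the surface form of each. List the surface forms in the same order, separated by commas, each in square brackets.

/esunakez/:
  1 Initial Consonant Epenthesis: [esunakez] → [tesunakez]
  2 Final Devoicing: [tesunakez] → [tesunakes]
  3 Intervocalic Voicing: [tesunakes] → [tezunages]
  4 Final Vowel Lowering: no change — [tezunages]
/yefoke/:
  1 Initial Consonant Epenthesis: no change — [yefoke]
  2 Final Devoicing: no change — [yefoke]
  3 Intervocalic Voicing: [yefoke] → [yevoge]
  4 Final Vowel Lowering: no change — [yevoge]

[tezunages], [yevoge]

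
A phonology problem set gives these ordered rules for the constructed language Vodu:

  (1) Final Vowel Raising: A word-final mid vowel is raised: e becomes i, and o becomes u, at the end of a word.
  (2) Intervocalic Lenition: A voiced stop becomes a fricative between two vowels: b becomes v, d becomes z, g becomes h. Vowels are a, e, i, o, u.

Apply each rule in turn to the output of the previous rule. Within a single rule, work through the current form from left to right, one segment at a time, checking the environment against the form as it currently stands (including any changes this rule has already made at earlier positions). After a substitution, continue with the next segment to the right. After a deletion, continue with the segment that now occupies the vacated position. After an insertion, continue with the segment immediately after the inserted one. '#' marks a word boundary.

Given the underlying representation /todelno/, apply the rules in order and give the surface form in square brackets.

[tozelnu]

(1) Final Vowel Raising: [todelno] → [todelnu]
(2) Intervocalic Lenition: [todelnu] → [tozelnu]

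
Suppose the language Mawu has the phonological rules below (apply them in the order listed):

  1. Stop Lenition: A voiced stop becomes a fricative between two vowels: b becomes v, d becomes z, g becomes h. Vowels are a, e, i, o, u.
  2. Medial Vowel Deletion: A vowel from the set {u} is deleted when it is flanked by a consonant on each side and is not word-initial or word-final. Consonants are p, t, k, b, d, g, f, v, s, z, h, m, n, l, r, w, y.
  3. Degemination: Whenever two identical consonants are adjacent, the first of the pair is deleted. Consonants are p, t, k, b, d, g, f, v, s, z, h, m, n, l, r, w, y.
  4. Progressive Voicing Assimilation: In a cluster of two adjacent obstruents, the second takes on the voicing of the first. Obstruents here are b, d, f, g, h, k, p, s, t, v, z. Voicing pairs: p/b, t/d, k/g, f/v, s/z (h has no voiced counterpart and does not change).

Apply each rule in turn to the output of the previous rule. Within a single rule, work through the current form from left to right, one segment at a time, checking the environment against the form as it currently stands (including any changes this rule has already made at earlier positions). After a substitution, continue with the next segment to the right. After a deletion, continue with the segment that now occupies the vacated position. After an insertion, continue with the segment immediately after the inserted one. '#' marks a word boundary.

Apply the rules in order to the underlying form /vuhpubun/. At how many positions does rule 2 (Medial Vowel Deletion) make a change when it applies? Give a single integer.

1 Stop Lenition: [vuhpubun] → [vuhpuvun]
2 Medial Vowel Deletion: [vuhpuvun] → [vhpvn]
3 Degemination: no change — [vhpvn]
4 Progressive Voicing Assimilation: [vhpvn] → [vhpfn]
Rule 2 changed 3 position(s).

3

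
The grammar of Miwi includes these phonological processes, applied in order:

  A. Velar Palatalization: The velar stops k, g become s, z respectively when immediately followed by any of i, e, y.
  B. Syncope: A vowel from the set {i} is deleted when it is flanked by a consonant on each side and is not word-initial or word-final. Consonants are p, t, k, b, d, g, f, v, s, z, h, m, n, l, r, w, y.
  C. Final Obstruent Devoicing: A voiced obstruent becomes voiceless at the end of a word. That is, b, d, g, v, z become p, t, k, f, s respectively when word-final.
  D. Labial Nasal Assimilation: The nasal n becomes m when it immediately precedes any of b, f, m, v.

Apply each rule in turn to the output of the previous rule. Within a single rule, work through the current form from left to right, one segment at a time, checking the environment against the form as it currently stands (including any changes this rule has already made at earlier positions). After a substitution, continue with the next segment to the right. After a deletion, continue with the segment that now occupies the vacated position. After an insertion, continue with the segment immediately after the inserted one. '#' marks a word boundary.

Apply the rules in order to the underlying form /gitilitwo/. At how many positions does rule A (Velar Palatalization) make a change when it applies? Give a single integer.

1

A Velar Palatalization: [gitilitwo] → [zitilitwo]
B Syncope: [zitilitwo] → [ztltwo]
C Final Obstruent Devoicing: no change — [ztltwo]
D Labial Nasal Assimilation: no change — [ztltwo]
Rule A changed 1 position(s).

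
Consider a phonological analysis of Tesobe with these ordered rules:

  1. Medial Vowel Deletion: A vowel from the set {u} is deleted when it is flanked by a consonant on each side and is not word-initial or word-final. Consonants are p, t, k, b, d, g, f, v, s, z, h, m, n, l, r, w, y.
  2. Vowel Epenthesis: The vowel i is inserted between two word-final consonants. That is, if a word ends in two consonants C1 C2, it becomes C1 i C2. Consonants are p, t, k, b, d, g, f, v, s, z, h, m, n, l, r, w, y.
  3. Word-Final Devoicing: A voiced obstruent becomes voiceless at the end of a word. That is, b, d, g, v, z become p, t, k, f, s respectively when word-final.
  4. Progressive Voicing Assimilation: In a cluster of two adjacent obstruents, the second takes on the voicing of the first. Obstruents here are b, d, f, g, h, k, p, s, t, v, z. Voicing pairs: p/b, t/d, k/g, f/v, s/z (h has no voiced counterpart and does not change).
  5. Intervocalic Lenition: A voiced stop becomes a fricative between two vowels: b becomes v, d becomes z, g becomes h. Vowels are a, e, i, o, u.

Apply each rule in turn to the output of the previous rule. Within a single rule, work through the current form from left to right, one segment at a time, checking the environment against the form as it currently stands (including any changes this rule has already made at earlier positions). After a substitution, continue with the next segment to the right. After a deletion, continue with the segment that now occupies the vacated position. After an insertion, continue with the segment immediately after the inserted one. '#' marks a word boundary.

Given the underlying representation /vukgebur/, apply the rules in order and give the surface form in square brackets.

1 Medial Vowel Deletion: [vukgebur] → [vkgebr]
2 Vowel Epenthesis: [vkgebr] → [vkgebir]
3 Word-Final Devoicing: no change — [vkgebir]
4 Progressive Voicing Assimilation: [vkgebir] → [vggebir]
5 Intervocalic Lenition: [vggebir] → [vggevir]

[vggevir]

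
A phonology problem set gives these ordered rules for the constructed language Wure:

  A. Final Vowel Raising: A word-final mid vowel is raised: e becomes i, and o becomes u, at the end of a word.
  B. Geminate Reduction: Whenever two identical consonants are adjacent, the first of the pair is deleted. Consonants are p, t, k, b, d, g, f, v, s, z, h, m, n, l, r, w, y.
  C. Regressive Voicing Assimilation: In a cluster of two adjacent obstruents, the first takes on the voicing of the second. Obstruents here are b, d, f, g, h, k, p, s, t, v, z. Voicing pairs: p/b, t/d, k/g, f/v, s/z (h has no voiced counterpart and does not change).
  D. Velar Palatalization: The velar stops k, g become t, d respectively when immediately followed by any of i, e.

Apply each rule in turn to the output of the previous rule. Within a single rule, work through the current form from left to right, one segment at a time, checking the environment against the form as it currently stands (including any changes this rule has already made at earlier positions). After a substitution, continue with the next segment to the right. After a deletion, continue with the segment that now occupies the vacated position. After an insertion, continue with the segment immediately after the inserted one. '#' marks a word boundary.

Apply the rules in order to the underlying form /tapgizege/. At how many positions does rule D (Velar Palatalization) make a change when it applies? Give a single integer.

A Final Vowel Raising: [tapgizege] → [tapgizegi]
B Geminate Reduction: no change — [tapgizegi]
C Regressive Voicing Assimilation: [tapgizegi] → [tabgizegi]
D Velar Palatalization: [tabgizegi] → [tabdizedi]
Rule D changed 2 position(s).

2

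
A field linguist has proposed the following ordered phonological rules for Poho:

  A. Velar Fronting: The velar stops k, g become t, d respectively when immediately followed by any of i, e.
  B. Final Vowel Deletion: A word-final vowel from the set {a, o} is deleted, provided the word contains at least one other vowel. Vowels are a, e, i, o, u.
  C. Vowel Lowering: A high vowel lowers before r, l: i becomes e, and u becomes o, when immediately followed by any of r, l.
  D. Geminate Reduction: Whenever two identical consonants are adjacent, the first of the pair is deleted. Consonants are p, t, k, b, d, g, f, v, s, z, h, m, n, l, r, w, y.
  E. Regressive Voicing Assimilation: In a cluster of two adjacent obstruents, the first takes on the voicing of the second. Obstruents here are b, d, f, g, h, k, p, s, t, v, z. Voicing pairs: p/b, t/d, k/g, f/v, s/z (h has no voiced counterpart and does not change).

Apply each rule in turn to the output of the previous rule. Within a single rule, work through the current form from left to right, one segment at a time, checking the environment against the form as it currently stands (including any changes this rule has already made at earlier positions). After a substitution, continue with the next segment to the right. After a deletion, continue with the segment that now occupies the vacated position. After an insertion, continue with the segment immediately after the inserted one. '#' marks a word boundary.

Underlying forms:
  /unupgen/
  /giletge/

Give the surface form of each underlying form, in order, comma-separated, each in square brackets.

[unubden], [deledde]

/unupgen/:
  A Velar Fronting: [unupgen] → [unupden]
  B Final Vowel Deletion: no change — [unupden]
  C Vowel Lowering: no change — [unupden]
  D Geminate Reduction: no change — [unupden]
  E Regressive Voicing Assimilation: [unupden] → [unubden]
/giletge/:
  A Velar Fronting: [giletge] → [diletde]
  B Final Vowel Deletion: no change — [diletde]
  C Vowel Lowering: [diletde] → [deletde]
  D Geminate Reduction: no change — [deletde]
  E Regressive Voicing Assimilation: [deletde] → [deledde]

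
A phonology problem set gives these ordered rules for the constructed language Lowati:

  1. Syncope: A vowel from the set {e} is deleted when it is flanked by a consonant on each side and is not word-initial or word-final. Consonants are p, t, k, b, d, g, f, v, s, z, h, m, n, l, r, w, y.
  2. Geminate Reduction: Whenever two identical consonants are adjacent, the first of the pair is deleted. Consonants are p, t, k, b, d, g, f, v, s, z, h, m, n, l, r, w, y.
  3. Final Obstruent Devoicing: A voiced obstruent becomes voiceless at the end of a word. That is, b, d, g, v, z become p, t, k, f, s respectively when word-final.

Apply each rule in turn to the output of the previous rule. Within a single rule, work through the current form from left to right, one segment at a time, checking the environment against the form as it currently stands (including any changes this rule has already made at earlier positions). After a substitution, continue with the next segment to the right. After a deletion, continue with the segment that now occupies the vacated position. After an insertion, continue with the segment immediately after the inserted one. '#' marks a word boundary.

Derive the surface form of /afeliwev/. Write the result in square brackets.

[afliwf]

1 Syncope: [afeliwev] → [afliwv]
2 Geminate Reduction: no change — [afliwv]
3 Final Obstruent Devoicing: [afliwv] → [afliwf]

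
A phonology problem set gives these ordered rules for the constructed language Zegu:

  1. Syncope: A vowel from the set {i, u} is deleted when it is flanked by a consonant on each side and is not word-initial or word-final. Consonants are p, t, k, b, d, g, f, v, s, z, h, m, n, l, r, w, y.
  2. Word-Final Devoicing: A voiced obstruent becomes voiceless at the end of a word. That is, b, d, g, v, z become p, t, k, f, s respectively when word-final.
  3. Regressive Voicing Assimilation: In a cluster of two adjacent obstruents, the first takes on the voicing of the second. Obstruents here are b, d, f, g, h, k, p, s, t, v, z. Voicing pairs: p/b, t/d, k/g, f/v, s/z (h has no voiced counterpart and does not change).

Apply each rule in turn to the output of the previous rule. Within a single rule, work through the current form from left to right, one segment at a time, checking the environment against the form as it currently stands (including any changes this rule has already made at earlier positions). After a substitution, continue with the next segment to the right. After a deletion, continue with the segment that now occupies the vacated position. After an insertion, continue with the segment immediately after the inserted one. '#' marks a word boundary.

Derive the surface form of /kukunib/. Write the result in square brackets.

1 Syncope: [kukunib] → [kknb]
2 Word-Final Devoicing: [kknb] → [kknp]
3 Regressive Voicing Assimilation: no change — [kknp]

[kknp]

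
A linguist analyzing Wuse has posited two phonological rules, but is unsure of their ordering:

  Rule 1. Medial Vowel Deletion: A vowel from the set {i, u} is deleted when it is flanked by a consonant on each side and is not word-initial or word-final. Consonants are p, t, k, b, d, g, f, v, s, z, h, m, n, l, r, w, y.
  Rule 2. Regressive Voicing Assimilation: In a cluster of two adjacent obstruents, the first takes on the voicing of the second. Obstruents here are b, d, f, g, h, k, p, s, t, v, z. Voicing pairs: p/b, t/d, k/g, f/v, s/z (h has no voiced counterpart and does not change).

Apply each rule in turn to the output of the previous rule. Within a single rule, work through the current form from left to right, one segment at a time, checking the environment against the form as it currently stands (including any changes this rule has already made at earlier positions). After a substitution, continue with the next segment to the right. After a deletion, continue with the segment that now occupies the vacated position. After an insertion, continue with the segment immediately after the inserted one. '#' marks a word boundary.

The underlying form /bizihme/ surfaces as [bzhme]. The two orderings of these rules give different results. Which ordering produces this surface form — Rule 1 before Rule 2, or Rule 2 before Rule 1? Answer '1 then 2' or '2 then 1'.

Order 1 then 2:
  1 Medial Vowel Deletion: [bizihme] → [bzhme]
  2 Regressive Voicing Assimilation: [bzhme] → [bshme]
  result: [bshme]
Order 2 then 1:
  2 Regressive Voicing Assimilation: no change — [bizihme]
  1 Medial Vowel Deletion: [bizihme] → [bzhme]
  result: [bzhme]

2 then 1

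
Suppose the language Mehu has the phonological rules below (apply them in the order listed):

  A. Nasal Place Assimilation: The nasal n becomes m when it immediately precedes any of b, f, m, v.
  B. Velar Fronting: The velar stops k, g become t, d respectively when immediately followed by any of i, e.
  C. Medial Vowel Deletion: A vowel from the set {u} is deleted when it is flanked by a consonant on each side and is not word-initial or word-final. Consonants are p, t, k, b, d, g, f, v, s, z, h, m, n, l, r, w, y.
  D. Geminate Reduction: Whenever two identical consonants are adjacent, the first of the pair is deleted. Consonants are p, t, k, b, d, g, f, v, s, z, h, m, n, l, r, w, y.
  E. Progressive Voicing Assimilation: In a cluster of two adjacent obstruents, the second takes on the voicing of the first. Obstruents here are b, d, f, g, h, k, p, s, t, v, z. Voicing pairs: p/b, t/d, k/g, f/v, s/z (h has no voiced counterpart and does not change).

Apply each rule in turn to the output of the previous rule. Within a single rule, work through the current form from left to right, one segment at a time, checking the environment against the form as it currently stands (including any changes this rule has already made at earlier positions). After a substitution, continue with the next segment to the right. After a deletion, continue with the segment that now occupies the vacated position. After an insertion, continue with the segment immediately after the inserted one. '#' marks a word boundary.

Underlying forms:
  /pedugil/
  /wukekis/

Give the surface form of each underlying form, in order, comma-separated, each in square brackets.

[pedil], [wtetis]

/pedugil/:
  A Nasal Place Assimilation: no change — [pedugil]
  B Velar Fronting: [pedugil] → [pedudil]
  C Medial Vowel Deletion: [pedudil] → [peddil]
  D Geminate Reduction: [peddil] → [pedil]
  E Progressive Voicing Assimilation: no change — [pedil]
/wukekis/:
  A Nasal Place Assimilation: no change — [wukekis]
  B Velar Fronting: [wukekis] → [wutetis]
  C Medial Vowel Deletion: [wutetis] → [wtetis]
  D Geminate Reduction: no change — [wtetis]
  E Progressive Voicing Assimilation: no change — [wtetis]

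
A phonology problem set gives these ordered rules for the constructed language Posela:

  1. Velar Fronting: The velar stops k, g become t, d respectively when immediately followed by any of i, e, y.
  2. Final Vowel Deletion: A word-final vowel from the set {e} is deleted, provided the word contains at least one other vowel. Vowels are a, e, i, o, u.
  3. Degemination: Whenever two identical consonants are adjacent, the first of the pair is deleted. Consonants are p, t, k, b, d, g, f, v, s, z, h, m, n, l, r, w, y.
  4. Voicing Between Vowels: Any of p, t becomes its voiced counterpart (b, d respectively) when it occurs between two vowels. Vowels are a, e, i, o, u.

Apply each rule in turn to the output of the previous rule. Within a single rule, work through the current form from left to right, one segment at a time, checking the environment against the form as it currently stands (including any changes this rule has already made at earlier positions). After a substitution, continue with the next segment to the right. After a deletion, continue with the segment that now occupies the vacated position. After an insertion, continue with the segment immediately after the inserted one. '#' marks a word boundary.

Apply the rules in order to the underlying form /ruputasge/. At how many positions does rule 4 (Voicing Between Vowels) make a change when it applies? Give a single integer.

1 Velar Fronting: [ruputasge] → [ruputasde]
2 Final Vowel Deletion: [ruputasde] → [ruputasd]
3 Degemination: no change — [ruputasd]
4 Voicing Between Vowels: [ruputasd] → [rubudasd]
Rule 4 changed 2 position(s).

2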